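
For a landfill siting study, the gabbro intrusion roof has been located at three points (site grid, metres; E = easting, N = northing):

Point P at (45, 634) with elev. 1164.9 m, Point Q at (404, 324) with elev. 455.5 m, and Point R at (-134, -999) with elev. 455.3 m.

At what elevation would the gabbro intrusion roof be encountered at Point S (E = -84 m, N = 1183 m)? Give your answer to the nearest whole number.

Let the plane be z = a·E + b·N + c.
Point Q−Point P: 359a − 310b = −709.4;  Point R−Point P: −179a − 1633b = −709.6.
Solving gives a = −1.46240, b = 0.59484.
Then c = 1164.9 − a·45 − b·634 = 853.58.
At (-84, 1183): z = 122.8 + 703.7 + 853.58 = 1680.1 m.

1680 m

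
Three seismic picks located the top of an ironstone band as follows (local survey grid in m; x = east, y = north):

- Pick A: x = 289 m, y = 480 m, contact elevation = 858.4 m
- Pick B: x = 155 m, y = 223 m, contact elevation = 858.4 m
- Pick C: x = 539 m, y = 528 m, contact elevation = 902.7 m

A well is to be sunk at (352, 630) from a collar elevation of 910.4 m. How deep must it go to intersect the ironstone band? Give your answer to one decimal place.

55.0 m

Let the plane be z = a·x + b·y + c.
Pick B−Pick A: −134a − 257b = 0;  Pick C−Pick A: 250a + 48b = 44.3.
Solving gives a = 0.19691, b = −0.10267.
Then c = 858.4 − a·289 − b·480 = 850.77.
At (352, 630): z_contact = 69.31 − 64.68 + 850.77 = 855.40 m.
Depth below ground = 910.4 − 855.40 = 55.0 m.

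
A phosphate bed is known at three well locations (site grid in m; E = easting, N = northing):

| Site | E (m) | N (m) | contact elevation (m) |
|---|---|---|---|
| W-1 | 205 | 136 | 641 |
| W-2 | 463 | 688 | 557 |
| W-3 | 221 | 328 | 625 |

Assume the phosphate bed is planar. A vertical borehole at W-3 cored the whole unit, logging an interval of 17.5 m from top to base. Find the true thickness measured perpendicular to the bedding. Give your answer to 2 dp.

17.19 m

Let the plane be z = a·E + b·N + c.
W-2−W-1: 258a + 552b = −84;  W-3−W-1: 16a + 192b = −16.
Solving gives a = −0.17925, b = −0.06840.
|∇z| = √(a²+b²) = 0.19185, so dip δ = arctan(0.19185) = 10.86°.
True thickness = vertical thickness × cos δ = 17.5 × cos 10.86° = 17.19 m.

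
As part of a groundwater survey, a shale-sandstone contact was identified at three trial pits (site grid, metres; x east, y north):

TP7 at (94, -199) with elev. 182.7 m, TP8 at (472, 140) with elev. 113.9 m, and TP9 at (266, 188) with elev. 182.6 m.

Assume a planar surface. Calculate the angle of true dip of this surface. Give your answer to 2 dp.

18.30°

Let the plane be z = a·x + b·y + c.
TP8−TP7: 378a + 339b = −68.8;  TP9−TP7: 172a + 387b = −0.1.
Solving gives a = −0.30225, b = 0.13408.
Gradient magnitude |∇z| = √(a² + b²) = √(0.09136 + 0.01798) = 0.33066.
True dip = arctan(0.33066) = 18.30°, dipping toward ESE (azimuth ≈ 114°).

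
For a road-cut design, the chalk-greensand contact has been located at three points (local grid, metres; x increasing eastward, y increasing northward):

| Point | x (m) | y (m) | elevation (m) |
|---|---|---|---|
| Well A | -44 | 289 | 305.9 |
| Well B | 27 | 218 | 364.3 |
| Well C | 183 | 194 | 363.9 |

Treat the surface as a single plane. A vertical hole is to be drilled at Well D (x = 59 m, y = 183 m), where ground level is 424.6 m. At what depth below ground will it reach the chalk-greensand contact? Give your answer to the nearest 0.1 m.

Two edge vectors: Well A→Well B = (71, -71, 58.4), Well A→Well C = (227, -95, 58).
Normal n = (Well A→Well B) × (Well A→Well C) = (1430, 9138.8, 9372).
So ∂z/∂x = −n_x/n_z = −0.15258 and ∂z/∂y = −n_y/n_z = −0.97512.
Intercept c from Well A: 305.9 − 6.71 + 281.81 = 581.00.
At (59, 183): z_contact = −9.00 − 178.45 + 581.00 = 393.55 m.
Depth below ground = 424.6 − 393.55 = 31.1 m.

31.1 m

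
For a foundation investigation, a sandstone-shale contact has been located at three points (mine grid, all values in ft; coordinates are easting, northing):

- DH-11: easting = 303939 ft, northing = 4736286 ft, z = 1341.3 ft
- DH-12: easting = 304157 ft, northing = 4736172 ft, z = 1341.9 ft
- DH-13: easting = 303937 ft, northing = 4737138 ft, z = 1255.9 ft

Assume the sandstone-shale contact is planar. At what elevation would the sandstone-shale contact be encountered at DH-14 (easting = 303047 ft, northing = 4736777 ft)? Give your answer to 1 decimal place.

Two edge vectors: DH-11→DH-12 = (218, -114, 0.6), DH-11→DH-13 = (-2, 852, -85.4).
Normal n = (DH-11→DH-12) × (DH-11→DH-13) = (9224.4, 18616, 185508).
So ∂z/∂easting = −n_x/n_z = −0.049725079 and ∂z/∂northing = −n_y/n_z = −0.100351467.
Intercept c from DH-11: 1341.3 + 15113.39 + 475293.25 = 491747.94.
At (303047, 4736777): z = −15069.0 − 475342.5 + 491747.94 = 1336.4 ft.

1336.4 ft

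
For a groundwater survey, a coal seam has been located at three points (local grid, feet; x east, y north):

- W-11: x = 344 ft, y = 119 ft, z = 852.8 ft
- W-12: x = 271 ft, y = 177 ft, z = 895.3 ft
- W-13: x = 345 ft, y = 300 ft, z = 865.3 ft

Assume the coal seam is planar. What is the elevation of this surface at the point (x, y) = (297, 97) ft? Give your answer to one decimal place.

875.9 ft

Two edge vectors: W-11→W-12 = (-73, 58, 42.5), W-11→W-13 = (1, 181, 12.5).
Normal n = (W-11→W-12) × (W-11→W-13) = (-6967.5, 955, -13271).
So ∂z/∂x = −n_x/n_z = −0.52502 and ∂z/∂y = −n_y/n_z = 0.07196.
Intercept c from W-11: 852.8 + 180.61 − 8.56 = 1024.84.
At (297, 97): z = −155.9 + 7.0 + 1024.84 = 875.9 ft.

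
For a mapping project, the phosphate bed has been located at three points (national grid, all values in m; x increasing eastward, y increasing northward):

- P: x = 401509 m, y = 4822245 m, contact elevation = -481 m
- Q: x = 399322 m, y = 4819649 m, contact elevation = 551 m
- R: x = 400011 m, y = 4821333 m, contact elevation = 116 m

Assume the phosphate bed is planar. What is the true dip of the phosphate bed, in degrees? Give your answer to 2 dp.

19.06°

Two edge vectors: P→Q = (-2187, -2596, 1032), P→R = (-1498, -912, 597).
Normal n = (P→Q) × (P→R) = (-608628, -240297, -1894264).
So ∂z/∂x = −n_x/n_z = −0.32130 and ∂z/∂y = −n_y/n_z = −0.12686.
Gradient magnitude |∇z| = √(a² + b²) = √(0.10323 + 0.01609) = 0.34544.
True dip = arctan(0.34544) = 19.06°, dipping toward ENE (azimuth ≈ 068°).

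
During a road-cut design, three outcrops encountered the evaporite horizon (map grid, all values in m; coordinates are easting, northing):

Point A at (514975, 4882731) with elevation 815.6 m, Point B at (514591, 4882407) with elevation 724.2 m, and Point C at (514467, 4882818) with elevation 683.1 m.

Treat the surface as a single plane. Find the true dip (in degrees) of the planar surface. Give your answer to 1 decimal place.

Two edge vectors: Point A→Point B = (-384, -324, -91.4), Point A→Point C = (-508, 87, -132.5).
Normal n = (Point A→Point B) × (Point A→Point C) = (50881.8, -4448.8, -198000).
So ∂z/∂easting = −n_x/n_z = 0.25698 and ∂z/∂northing = −n_y/n_z = −0.02247.
Gradient magnitude |∇z| = √(a² + b²) = √(0.06604 + 0.00050) = 0.25796.
True dip = arctan(0.25796) = 14.5°, dipping toward W (azimuth ≈ 275°).

14.5°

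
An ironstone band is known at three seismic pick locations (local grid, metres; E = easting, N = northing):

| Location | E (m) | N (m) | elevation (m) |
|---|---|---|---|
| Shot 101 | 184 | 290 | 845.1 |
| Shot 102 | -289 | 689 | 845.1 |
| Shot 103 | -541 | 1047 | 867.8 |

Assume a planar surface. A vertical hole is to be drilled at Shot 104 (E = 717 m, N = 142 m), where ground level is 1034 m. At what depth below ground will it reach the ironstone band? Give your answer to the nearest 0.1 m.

141.8 m

Let the plane be z = a·E + b·N + c.
Shot 102−Shot 101: −473a + 399b = 0;  Shot 103−Shot 101: −725a + 757b = 22.7.
Solving gives a = 0.131674, b = 0.156094.
Then c = 845.1 − a·184 − b·290 = 775.60.
At (717, 142): z_contact = 94.41 + 22.17 + 775.60 = 892.18 m.
Depth below ground = 1034 − 892.18 = 141.8 m.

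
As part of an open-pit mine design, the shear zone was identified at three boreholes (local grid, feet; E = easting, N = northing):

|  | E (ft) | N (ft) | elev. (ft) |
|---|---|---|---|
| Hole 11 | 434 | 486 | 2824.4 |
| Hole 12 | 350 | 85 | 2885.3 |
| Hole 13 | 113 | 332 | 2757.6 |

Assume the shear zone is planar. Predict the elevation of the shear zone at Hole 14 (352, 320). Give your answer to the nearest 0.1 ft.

Let the plane be z = a·E + b·N + c.
Hole 12−Hole 11: −84a − 401b = 60.9;  Hole 13−Hole 11: −321a − 154b = −66.8.
Solving gives a = 0.31235, b = −0.21730.
Then c = 2824.4 − a·434 − b·486 = 2794.45.
At (352, 320): z = 109.9 − 69.5 + 2794.45 = 2834.9 ft.

2834.9 ft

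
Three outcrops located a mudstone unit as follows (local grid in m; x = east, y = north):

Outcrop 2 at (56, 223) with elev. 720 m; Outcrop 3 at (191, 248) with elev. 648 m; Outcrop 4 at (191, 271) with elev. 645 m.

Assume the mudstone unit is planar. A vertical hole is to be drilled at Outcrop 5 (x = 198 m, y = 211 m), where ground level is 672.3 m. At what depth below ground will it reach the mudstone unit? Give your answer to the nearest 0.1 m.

Two edge vectors: Outcrop 2→Outcrop 3 = (135, 25, -72), Outcrop 2→Outcrop 4 = (135, 48, -75).
Normal n = (Outcrop 2→Outcrop 3) × (Outcrop 2→Outcrop 4) = (1581, 405, 3105).
So ∂z/∂x = −n_x/n_z = −0.50918 and ∂z/∂y = −n_y/n_z = −0.13043.
Intercept c from Outcrop 2: 720 + 28.51 + 29.09 = 777.60.
At (198, 211): z_contact = −100.82 − 27.52 + 777.60 = 649.26 m.
Depth below ground = 672.3 − 649.26 = 23.0 m.

23.0 m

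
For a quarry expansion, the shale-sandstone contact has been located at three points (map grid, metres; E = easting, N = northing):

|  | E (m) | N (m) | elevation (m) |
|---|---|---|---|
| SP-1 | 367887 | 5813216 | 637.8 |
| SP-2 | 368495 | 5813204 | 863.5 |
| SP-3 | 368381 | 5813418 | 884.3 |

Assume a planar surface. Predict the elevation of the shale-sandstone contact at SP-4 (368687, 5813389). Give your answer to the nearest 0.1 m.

Let the plane be z = a·E + b·N + c.
SP-2−SP-1: 608a − 12b = 225.7;  SP-3−SP-1: 494a + 202b = 246.5.
Solving gives a = 0.377100292, b = 0.298081464.
Then c = 637.8 − a·367887 − b·5813216 = −1870904.43.
At (368687, 5813389): z = 139032.0 + 1732863.5 − 1870904.43 = 991.0 m.

991.0 m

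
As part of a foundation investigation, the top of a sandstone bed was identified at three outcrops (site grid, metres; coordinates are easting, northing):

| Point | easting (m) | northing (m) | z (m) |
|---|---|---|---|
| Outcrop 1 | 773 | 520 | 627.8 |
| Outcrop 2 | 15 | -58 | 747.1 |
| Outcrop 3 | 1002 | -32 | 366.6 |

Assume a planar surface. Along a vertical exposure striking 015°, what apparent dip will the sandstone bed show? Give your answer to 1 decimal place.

11.2°

Two edge vectors: Outcrop 1→Outcrop 2 = (-758, -578, 119.3), Outcrop 1→Outcrop 3 = (229, -552, -261.2).
Normal n = (Outcrop 1→Outcrop 2) × (Outcrop 1→Outcrop 3) = (216827.2, -170669.9, 550778).
So ∂z/∂easting = −n_x/n_z = −0.39367 and ∂z/∂northing = −n_y/n_z = 0.30987.
Unit vector along 015° is (sin 15°, cos 15°) = (0.2588, 0.9659).
Slope in that direction = a·(0.2588) + b·(0.9659) = 0.19742.
Apparent dip = arctan|0.19742| = 11.2° (true dip is 26.6°, so apparent ≤ true as expected).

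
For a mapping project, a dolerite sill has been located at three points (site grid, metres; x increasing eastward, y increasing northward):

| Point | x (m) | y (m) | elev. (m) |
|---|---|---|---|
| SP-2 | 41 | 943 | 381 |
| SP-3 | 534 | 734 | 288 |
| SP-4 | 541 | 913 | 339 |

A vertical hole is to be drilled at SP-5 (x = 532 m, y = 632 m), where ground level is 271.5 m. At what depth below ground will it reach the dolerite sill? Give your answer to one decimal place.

12.7 m

Let the plane be z = a·x + b·y + c.
SP-3−SP-2: 493a − 209b = −93;  SP-4−SP-2: 500a − 30b = −42.
Solving gives a = −0.06675, b = 0.28753.
Then c = 381 − a·41 − b·943 = 112.60.
At (532, 632): z_contact = −35.51 + 181.72 + 112.60 = 258.81 m.
Depth below ground = 271.5 − 258.81 = 12.7 m.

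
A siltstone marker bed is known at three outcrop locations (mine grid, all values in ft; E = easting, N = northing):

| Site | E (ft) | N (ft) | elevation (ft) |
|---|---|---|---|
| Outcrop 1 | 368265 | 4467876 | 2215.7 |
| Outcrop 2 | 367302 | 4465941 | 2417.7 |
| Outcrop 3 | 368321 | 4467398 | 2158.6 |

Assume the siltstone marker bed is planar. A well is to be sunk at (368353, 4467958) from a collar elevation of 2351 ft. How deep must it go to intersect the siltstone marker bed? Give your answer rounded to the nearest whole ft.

Let the plane be z = a·E + b·N + c.
Outcrop 2−Outcrop 1: −963a − 1935b = 202;  Outcrop 3−Outcrop 1: 56a − 478b = −57.1.
Solving gives a = −0.36408294, b = 0.07680200.
Then c = 2215.7 − a·368265 − b·4467876 = −206847.11.
At (368353, 4467958): z_contact = −134111.0 + 343148.1 − 206847.11 = 2190.0 ft.
Depth below ground = 2351 − 2190.0 = 161 ft.

161 ft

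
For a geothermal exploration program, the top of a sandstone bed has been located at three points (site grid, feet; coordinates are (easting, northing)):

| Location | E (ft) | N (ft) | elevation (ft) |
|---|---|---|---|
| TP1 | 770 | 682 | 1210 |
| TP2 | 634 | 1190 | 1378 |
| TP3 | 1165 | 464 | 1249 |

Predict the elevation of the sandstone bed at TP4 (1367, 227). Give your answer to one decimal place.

Let the plane be z = a·E + b·N + c.
TP2−TP1: −136a + 508b = 168;  TP3−TP1: 395a − 218b = 39.
Solving gives a = 0.330012, b = 0.419058.
Then c = 1210 − a·770 − b·682 = 670.09.
At (1367, 227): z = 451.1 + 95.1 + 670.09 = 1216.3 ft.

1216.3 ft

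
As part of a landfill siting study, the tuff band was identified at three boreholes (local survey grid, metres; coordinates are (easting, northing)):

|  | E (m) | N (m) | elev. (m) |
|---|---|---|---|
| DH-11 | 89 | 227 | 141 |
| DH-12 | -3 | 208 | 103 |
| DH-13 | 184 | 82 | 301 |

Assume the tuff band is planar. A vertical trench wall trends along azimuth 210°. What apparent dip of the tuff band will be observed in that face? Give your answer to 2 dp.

19.44°

Two edge vectors: DH-11→DH-12 = (-92, -19, -38), DH-11→DH-13 = (95, -145, 160).
Normal n = (DH-11→DH-12) × (DH-11→DH-13) = (-8550, 11110, 15145).
So ∂z/∂E = −n_x/n_z = 0.56454 and ∂z/∂N = −n_y/n_z = −0.73358.
Unit vector along 210° is (sin 210°, cos 210°) = (-0.5000, -0.8660).
Slope in that direction = a·(-0.5000) + b·(-0.8660) = 0.35302.
Apparent dip = arctan|0.35302| = 19.44° (true dip is 42.8°, so apparent ≤ true as expected).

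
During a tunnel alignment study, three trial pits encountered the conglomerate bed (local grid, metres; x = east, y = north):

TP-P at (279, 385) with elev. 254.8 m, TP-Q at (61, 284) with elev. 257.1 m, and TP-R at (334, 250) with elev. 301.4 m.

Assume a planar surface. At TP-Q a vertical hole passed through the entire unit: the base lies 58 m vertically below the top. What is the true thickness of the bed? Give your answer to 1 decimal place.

Let the plane be z = a·x + b·y + c.
TP-Q−TP-P: −218a − 101b = 2.3;  TP-R−TP-P: 55a − 135b = 46.6.
Solving gives a = 0.12566, b = −0.29399.
|∇z| = √(a²+b²) = 0.31972, so dip δ = arctan(0.31972) = 17.73°.
True thickness = vertical thickness × cos δ = 58 × cos 17.73° = 55.2 m.

55.2 m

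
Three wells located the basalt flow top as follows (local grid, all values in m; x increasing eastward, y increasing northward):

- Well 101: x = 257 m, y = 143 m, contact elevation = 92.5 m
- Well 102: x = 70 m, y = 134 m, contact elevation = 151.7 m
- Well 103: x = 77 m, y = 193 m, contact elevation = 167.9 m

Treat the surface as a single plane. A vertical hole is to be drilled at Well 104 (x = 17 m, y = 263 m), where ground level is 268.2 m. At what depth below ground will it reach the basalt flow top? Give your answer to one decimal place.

58.4 m

Two edge vectors: Well 101→Well 102 = (-187, -9, 59.2), Well 101→Well 103 = (-180, 50, 75.4).
Normal n = (Well 101→Well 102) × (Well 101→Well 103) = (-3638.6, 3443.8, -10970).
So ∂z/∂x = −n_x/n_z = −0.33169 and ∂z/∂y = −n_y/n_z = 0.31393.
Intercept c from Well 101: 92.5 + 85.24 − 44.89 = 132.85.
At (17, 263): z_contact = −5.64 + 82.56 + 132.85 = 209.78 m.
Depth below ground = 268.2 − 209.78 = 58.4 m.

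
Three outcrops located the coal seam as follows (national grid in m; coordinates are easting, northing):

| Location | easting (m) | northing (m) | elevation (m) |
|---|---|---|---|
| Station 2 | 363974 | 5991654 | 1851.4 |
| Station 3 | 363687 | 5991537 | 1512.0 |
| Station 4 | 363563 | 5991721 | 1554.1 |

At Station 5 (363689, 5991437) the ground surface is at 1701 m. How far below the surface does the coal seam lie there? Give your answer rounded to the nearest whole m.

Two edge vectors: Station 2→Station 3 = (-287, -117, -339.4), Station 2→Station 4 = (-411, 67, -297.3).
Normal n = (Station 2→Station 3) × (Station 2→Station 4) = (57523.9, 54168.3, -67316).
So ∂z/∂easting = −n_x/n_z = 0.85453533 and ∂z/∂northing = −n_y/n_z = 0.80468685.
Intercept c from Station 2: 1851.4 − 311028.64 − 4821405.18 = −5130582.42.
At (363689, 5991437): z_contact = 310785.1 + 4821230.6 − 5130582.42 = 1433.2 m.
Depth below ground = 1701 − 1433.2 = 268 m.

268 m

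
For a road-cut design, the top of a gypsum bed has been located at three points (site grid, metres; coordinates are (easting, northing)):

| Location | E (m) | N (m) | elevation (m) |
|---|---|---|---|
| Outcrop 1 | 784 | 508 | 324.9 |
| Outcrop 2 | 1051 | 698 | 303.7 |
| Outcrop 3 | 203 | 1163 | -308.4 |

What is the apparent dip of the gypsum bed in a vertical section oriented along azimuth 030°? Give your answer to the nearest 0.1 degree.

Two edge vectors: Outcrop 1→Outcrop 2 = (267, 190, -21.2), Outcrop 1→Outcrop 3 = (-581, 655, -633.3).
Normal n = (Outcrop 1→Outcrop 2) × (Outcrop 1→Outcrop 3) = (-106441, 181408.3, 285275).
So ∂z/∂E = −n_x/n_z = 0.37312 and ∂z/∂N = −n_y/n_z = −0.63591.
Unit vector along 030° is (sin 30°, cos 30°) = (0.5000, 0.8660).
Slope in that direction = a·(0.5000) + b·(0.8660) = −0.36415.
Apparent dip = arctan|0.36415| = 20.0° (true dip is 36.4°, so apparent ≤ true as expected).

20.0°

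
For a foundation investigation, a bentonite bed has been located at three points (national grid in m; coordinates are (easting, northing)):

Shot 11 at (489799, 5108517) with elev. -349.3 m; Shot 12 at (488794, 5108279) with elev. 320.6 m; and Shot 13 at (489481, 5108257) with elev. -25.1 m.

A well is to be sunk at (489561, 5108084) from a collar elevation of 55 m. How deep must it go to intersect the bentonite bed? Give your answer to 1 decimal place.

16.8 m

Let the plane be z = a·E + b·N + c.
Shot 12−Shot 11: −1005a − 238b = 669.9;  Shot 13−Shot 11: −318a − 260b = 324.2.
Solving gives a = −0.522661839, b = −0.607667442.
Then c = -349.3 − a·489799 − b·5108517 = 3359929.41.
At (489561, 5108084): z_contact = −255874.85 − 3104016.34 + 3359929.41 = 38.21 m.
Depth below ground = 55 − 38.21 = 16.8 m.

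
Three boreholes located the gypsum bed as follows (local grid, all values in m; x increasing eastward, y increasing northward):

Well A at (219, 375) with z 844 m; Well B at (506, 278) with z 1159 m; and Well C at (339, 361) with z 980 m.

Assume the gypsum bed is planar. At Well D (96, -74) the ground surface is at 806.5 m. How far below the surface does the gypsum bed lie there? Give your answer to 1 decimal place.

176.8 m

Let the plane be z = a·x + b·y + c.
Well B−Well A: 287a − 97b = 315;  Well C−Well A: 120a − 14b = 136.
Solving gives a = 1.15219, b = 0.16164.
Then c = 844 − a·219 − b·375 = 531.06.
At (96, -74): z_contact = 110.61 − 11.96 + 531.06 = 629.71 m.
Depth below ground = 806.5 − 629.71 = 176.8 m.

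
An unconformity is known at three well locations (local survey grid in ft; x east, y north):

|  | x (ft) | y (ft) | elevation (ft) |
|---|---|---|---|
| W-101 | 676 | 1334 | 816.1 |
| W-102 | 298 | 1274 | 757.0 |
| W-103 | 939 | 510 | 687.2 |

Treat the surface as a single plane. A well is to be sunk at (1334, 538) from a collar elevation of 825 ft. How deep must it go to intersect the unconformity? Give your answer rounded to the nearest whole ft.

83 ft

Let the plane be z = a·x + b·y + c.
W-102−W-101: −378a − 60b = −59.1;  W-103−W-101: 263a − 824b = −128.9.
Solving gives a = 0.12518, b = 0.19639.
Then c = 816.1 − a·676 − b·1334 = 469.50.
At (1334, 538): z_contact = 167.0 + 105.7 + 469.50 = 742.1 ft.
Depth below ground = 825 − 742.1 = 83 ft.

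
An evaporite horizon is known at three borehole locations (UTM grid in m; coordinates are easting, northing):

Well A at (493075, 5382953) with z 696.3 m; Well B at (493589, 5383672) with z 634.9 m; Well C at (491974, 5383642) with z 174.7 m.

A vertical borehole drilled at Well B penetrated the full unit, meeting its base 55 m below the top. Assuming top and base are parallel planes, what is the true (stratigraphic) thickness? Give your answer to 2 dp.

Let the plane be z = a·easting + b·northing + c.
Well B−Well A: 514a + 719b = −61.4;  Well C−Well A: −1101a + 689b = −521.6.
Solving gives a = 0.29040, b = −0.29300.
|∇z| = √(a²+b²) = 0.41252, so dip δ = arctan(0.41252) = 22.42°.
True thickness = vertical thickness × cos δ = 55 × cos 22.42° = 50.84 m.

50.84 m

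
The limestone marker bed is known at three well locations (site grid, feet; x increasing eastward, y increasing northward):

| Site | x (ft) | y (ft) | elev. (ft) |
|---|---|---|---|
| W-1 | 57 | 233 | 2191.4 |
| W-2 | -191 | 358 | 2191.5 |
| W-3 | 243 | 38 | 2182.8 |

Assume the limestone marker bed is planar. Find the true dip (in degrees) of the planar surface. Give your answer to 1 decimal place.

5.4°

Let the plane be z = a·x + b·y + c.
W-2−W-1: −248a + 125b = 0.1;  W-3−W-1: 186a − 195b = −8.6.
Solving gives a = 0.04204, b = 0.08420.
Gradient magnitude |∇z| = √(a² + b²) = √(0.00177 + 0.00709) = 0.09411.
True dip = arctan(0.09411) = 5.4°, dipping toward SSW (azimuth ≈ 207°).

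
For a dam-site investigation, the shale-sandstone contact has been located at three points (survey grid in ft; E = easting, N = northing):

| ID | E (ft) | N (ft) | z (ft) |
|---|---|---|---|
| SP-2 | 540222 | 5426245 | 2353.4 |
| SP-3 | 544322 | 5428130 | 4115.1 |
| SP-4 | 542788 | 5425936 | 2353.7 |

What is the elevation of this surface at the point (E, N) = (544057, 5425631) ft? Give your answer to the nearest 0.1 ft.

2241.2 ft

Let the plane be z = a·E + b·N + c.
SP-3−SP-2: 4100a + 1885b = 1761.7;  SP-4−SP-2: 2566a − 309b = 0.3.
Solving gives a = 0.089277156, b = 0.740405124.
Then c = 2353.4 − a·540222 − b·5426245 = −4063495.69.
At (544057, 5425631): z = 48571.9 + 4017165.0 − 4063495.69 = 2241.2 ft.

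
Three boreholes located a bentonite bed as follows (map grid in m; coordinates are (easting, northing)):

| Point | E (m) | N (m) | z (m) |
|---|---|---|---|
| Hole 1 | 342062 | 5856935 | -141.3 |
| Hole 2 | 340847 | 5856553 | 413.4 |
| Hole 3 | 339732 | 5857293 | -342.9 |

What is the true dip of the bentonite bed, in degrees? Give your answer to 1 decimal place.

Let the plane be z = a·E + b·N + c.
Hole 2−Hole 1: −1215a − 382b = 554.7;  Hole 3−Hole 1: −2330a + 358b = −201.6.
Solving gives a = −0.09175, b = −1.16027.
Gradient magnitude |∇z| = √(a² + b²) = √(0.00842 + 1.34623) = 1.16389.
True dip = arctan(1.16389) = 49.3°, dipping toward N (azimuth ≈ 005°).

49.3°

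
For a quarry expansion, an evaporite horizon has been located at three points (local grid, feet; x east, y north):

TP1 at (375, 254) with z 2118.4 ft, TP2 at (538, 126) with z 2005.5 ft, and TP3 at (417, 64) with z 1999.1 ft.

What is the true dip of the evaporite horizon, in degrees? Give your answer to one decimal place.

Two edge vectors: TP1→TP2 = (163, -128, -112.9), TP1→TP3 = (42, -190, -119.3).
Normal n = (TP1→TP2) × (TP1→TP3) = (-6180.6, 14704.1, -25594).
So ∂z/∂x = −n_x/n_z = −0.24149 and ∂z/∂y = −n_y/n_z = 0.57451.
Gradient magnitude |∇z| = √(a² + b²) = √(0.05832 + 0.33007) = 0.62320.
True dip = arctan(0.62320) = 31.9°, dipping toward SSE (azimuth ≈ 157°).

31.9°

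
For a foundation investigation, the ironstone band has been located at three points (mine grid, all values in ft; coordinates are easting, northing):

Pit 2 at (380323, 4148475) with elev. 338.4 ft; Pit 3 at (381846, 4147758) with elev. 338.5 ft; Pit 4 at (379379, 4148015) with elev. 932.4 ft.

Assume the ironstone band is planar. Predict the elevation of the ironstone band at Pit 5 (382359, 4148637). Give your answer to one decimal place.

-397.5 ft

Two edge vectors: Pit 2→Pit 3 = (1523, -717, 0.1), Pit 2→Pit 4 = (-944, -460, 594).
Normal n = (Pit 2→Pit 3) × (Pit 2→Pit 4) = (-425852, -904756.4, -1377428).
So ∂z/∂easting = −n_x/n_z = −0.309164617 and ∂z/∂northing = −n_y/n_z = −0.656844786.
Intercept c from Pit 2: 338.4 + 117582.41 + 2724904.17 = 2842824.99.
At (382359, 4148637): z = −118211.9 − 2725010.6 + 2842824.99 = -397.5 ft.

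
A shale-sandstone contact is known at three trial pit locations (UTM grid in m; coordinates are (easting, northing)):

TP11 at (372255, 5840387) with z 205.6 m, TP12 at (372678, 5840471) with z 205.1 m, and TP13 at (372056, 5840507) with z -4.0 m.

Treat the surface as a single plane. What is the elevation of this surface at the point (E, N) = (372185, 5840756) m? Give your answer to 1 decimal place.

Let the plane be z = a·E + b·N + c.
TP12−TP11: 423a + 84b = −0.5;  TP13−TP11: −199a + 120b = −209.6.
Solving gives a = 0.260039125, b = −1.315435118.
Then c = 205.6 − a·372255 − b·5840387 = 7586054.90.
At (372185, 5840756): z = 96782.7 − 7683135.6 + 7586054.90 = -298.0 m.

-298.0 m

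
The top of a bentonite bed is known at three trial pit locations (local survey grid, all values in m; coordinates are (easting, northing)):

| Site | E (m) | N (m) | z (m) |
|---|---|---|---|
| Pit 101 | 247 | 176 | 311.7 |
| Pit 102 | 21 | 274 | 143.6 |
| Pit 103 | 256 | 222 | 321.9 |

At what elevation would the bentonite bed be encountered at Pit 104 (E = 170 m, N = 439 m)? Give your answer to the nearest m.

Two edge vectors: Pit 101→Pit 102 = (-226, 98, -168.1), Pit 101→Pit 103 = (9, 46, 10.2).
Normal n = (Pit 101→Pit 102) × (Pit 101→Pit 103) = (8732.2, 792.3, -11278).
So ∂z/∂E = −n_x/n_z = 0.77427 and ∂z/∂N = −n_y/n_z = 0.07025.
Intercept c from Pit 101: 311.7 − 191.24 − 12.36 = 108.09.
At (170, 439): z = 131.6 + 30.8 + 108.09 = 270.6 m.

271 m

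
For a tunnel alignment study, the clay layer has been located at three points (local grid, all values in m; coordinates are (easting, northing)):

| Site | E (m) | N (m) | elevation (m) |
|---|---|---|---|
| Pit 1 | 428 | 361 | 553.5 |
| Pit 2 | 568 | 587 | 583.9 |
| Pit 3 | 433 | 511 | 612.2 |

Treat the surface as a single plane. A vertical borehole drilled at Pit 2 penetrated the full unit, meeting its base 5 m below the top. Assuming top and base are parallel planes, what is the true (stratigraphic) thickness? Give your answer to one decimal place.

4.3 m

Let the plane be z = a·E + b·N + c.
Pit 2−Pit 1: 140a + 226b = 30.4;  Pit 3−Pit 1: 5a + 150b = 58.7.
Solving gives a = −0.43816, b = 0.40594.
|∇z| = √(a²+b²) = 0.59730, so dip δ = arctan(0.59730) = 30.85°.
True thickness = vertical thickness × cos δ = 5 × cos 30.85° = 4.3 m.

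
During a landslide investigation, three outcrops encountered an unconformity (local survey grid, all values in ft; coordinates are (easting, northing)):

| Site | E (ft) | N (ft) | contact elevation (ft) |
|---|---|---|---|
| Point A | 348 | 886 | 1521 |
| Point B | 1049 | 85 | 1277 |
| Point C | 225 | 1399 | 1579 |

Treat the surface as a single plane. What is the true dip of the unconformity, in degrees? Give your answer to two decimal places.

16.92°

Let the plane be z = a·E + b·N + c.
Point B−Point A: 701a − 801b = −244;  Point C−Point A: −123a + 513b = 58.
Solving gives a = −0.30148, b = 0.04078.
Gradient magnitude |∇z| = √(a² + b²) = √(0.09089 + 0.00166) = 0.30423.
True dip = arctan(0.30423) = 16.92°, dipping toward E (azimuth ≈ 098°).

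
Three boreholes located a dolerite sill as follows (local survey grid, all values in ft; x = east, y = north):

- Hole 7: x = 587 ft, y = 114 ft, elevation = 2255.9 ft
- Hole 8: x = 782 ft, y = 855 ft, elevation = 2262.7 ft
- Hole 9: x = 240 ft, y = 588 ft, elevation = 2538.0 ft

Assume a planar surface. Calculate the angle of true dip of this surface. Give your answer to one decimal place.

31.4°

Two edge vectors: Hole 7→Hole 8 = (195, 741, 6.8), Hole 7→Hole 9 = (-347, 474, 282.1).
Normal n = (Hole 7→Hole 8) × (Hole 7→Hole 9) = (205812.9, -57369.1, 349557).
So ∂z/∂x = −n_x/n_z = −0.58878 and ∂z/∂y = −n_y/n_z = 0.16412.
Gradient magnitude |∇z| = √(a² + b²) = √(0.34666 + 0.02694) = 0.61123.
True dip = arctan(0.61123) = 31.4°, dipping toward ESE (azimuth ≈ 106°).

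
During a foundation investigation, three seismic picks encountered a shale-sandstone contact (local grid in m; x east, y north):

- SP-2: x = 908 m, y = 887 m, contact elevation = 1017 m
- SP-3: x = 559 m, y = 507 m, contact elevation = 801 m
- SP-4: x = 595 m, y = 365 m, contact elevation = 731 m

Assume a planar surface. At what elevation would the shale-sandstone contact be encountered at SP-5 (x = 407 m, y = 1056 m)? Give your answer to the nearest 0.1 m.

1070.8 m

Let the plane be z = a·x + b·y + c.
SP-3−SP-2: −349a − 380b = −216;  SP-4−SP-2: −313a − 522b = −286.
Solving gives a = 0.064392, b = 0.509282.
Then c = 1017 − a·908 − b·887 = 506.80.
At (407, 1056): z = 26.2 + 537.8 + 506.80 = 1070.8 m.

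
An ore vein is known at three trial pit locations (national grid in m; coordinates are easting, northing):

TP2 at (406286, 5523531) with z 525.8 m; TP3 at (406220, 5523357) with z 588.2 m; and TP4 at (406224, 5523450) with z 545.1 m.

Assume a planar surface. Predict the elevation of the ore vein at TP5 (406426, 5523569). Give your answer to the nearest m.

Two edge vectors: TP2→TP3 = (-66, -174, 62.4), TP2→TP4 = (-62, -81, 19.3).
Normal n = (TP2→TP3) × (TP2→TP4) = (1696.2, -2595, -5442).
So ∂z/∂easting = −n_x/n_z = 0.31168688 and ∂z/∂northing = −n_y/n_z = −0.47684675.
Intercept c from TP2: 525.8 − 126634.02 + 2633877.79 = 2507769.58.
At (406426, 5523569): z = 126677.7 − 2633895.9 + 2507769.58 = 551.3 m.

551 m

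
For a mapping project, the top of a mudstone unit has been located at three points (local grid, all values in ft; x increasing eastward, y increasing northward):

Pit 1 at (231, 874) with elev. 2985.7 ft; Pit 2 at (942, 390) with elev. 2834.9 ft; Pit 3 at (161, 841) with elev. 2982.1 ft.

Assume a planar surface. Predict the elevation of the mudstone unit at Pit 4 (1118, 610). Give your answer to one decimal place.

Two edge vectors: Pit 1→Pit 2 = (711, -484, -150.8), Pit 1→Pit 3 = (-70, -33, -3.6).
Normal n = (Pit 1→Pit 2) × (Pit 1→Pit 3) = (-3234, 13115.6, -57343).
So ∂z/∂x = −n_x/n_z = −0.056397 and ∂z/∂y = −n_y/n_z = 0.228722.
Intercept c from Pit 1: 2985.7 + 13.03 − 199.90 = 2798.82.
At (1118, 610): z = −63.1 + 139.5 + 2798.82 = 2875.3 ft.

2875.3 ft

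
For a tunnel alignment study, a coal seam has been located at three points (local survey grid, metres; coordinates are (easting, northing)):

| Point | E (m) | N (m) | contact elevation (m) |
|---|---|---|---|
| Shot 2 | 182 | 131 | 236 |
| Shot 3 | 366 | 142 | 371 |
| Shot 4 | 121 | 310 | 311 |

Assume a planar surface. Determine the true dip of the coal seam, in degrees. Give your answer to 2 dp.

Let the plane be z = a·E + b·N + c.
Shot 3−Shot 2: 184a + 11b = 135;  Shot 4−Shot 2: −61a + 179b = 75.
Solving gives a = 0.69450, b = 0.65567.
Gradient magnitude |∇z| = √(a² + b²) = √(0.48233 + 0.42990) = 0.95511.
True dip = arctan(0.95511) = 43.68°, dipping toward SW (azimuth ≈ 227°).

43.68°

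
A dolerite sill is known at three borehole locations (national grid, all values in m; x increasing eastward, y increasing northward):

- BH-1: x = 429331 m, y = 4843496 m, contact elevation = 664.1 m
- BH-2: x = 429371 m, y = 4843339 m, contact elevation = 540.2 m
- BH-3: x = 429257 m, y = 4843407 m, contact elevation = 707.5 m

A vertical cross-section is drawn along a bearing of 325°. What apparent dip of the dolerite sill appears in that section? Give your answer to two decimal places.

47.08°

Two edge vectors: BH-1→BH-2 = (40, -157, -123.9), BH-1→BH-3 = (-74, -89, 43.4).
Normal n = (BH-1→BH-2) × (BH-1→BH-3) = (-17840.9, 7432.6, -15178).
So ∂z/∂x = −n_x/n_z = −1.17544 and ∂z/∂y = −n_y/n_z = 0.48970.
Unit vector along 325° is (sin 325°, cos 325°) = (-0.5736, 0.8192).
Slope in that direction = a·(-0.5736) + b·(0.8192) = 1.07534.
Apparent dip = arctan|1.07534| = 47.08° (true dip is 51.9°, so apparent ≤ true as expected).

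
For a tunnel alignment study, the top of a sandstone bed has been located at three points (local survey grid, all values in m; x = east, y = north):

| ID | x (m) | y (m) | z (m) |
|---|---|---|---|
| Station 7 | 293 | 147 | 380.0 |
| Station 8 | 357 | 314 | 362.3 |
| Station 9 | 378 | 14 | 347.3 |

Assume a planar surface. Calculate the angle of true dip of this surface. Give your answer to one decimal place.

Two edge vectors: Station 7→Station 8 = (64, 167, -17.7), Station 7→Station 9 = (85, -133, -32.7).
Normal n = (Station 7→Station 8) × (Station 7→Station 9) = (-7815, 588.3, -22707).
So ∂z/∂x = −n_x/n_z = −0.34417 and ∂z/∂y = −n_y/n_z = 0.02591.
Gradient magnitude |∇z| = √(a² + b²) = √(0.11845 + 0.00067) = 0.34514.
True dip = arctan(0.34514) = 19.0°, dipping toward E (azimuth ≈ 094°).

19.0°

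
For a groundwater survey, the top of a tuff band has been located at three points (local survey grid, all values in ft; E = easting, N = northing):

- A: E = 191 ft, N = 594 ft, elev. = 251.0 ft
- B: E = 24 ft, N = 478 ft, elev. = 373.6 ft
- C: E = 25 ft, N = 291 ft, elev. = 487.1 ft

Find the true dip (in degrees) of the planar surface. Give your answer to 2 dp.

34.36°

Two edge vectors: A→B = (-167, -116, 122.6), A→C = (-166, -303, 236.1).
Normal n = (A→B) × (A→C) = (9760.2, 19077.1, 31345).
So ∂z/∂E = −n_x/n_z = −0.31138 and ∂z/∂N = −n_y/n_z = −0.60862.
Gradient magnitude |∇z| = √(a² + b²) = √(0.09696 + 0.37041) = 0.68365.
True dip = arctan(0.68365) = 34.36°, dipping toward NNE (azimuth ≈ 027°).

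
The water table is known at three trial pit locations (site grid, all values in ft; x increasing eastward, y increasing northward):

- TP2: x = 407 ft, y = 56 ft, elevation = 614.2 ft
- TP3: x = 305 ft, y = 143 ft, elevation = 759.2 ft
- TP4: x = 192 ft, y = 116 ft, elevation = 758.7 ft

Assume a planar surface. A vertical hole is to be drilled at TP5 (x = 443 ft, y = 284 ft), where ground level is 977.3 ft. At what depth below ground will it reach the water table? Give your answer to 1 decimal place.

Let the plane be z = a·x + b·y + c.
TP3−TP2: −102a + 87b = 145;  TP4−TP2: −215a + 60b = 144.5.
Solving gives a = −0.30763, b = 1.30600.
Then c = 614.2 − a·407 − b·56 = 666.27.
At (443, 284): z_contact = −136.28 + 370.90 + 666.27 = 900.89 ft.
Depth below ground = 977.3 − 900.89 = 76.4 ft.

76.4 ft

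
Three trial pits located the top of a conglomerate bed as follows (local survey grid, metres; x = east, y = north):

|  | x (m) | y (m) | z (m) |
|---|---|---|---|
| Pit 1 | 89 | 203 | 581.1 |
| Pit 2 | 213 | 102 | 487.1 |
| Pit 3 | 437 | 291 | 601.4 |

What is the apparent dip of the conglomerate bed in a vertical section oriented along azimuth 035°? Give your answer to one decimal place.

28.8°

Two edge vectors: Pit 1→Pit 2 = (124, -101, -94), Pit 1→Pit 3 = (348, 88, 20.3).
Normal n = (Pit 1→Pit 2) × (Pit 1→Pit 3) = (6221.7, -35229.2, 46060).
So ∂z/∂x = −n_x/n_z = −0.13508 and ∂z/∂y = −n_y/n_z = 0.76485.
Unit vector along 035° is (sin 35°, cos 35°) = (0.5736, 0.8192).
Slope in that direction = a·(0.5736) + b·(0.8192) = 0.54905.
Apparent dip = arctan|0.54905| = 28.8° (true dip is 37.8°, so apparent ≤ true as expected).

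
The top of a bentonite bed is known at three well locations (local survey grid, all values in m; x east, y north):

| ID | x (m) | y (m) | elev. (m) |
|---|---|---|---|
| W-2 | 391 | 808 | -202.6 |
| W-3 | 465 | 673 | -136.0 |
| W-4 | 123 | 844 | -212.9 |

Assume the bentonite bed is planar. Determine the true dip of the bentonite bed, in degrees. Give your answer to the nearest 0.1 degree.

Let the plane be z = a·x + b·y + c.
W-3−W-2: 74a − 135b = 66.6;  W-4−W-2: −268a + 36b = −10.3.
Solving gives a = −0.03005, b = −0.50980.
Gradient magnitude |∇z| = √(a² + b²) = √(0.00090 + 0.25990) = 0.51069.
True dip = arctan(0.51069) = 27.1°, dipping toward N (azimuth ≈ 003°).

27.1°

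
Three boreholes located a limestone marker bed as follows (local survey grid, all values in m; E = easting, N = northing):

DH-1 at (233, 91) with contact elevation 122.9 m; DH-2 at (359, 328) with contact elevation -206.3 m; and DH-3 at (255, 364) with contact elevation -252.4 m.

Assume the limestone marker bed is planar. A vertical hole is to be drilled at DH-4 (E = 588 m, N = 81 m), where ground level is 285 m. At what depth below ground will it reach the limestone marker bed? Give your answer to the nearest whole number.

Let the plane be z = a·E + b·N + c.
DH-2−DH-1: 126a + 237b = −329.2;  DH-3−DH-1: 22a + 273b = −375.3.
Solving gives a = −0.03171, b = −1.37217.
Then c = 122.9 − a·233 − b·91 = 255.16.
At (588, 81): z_contact = −18.6 − 111.1 + 255.16 = 125.4 m.
Depth below ground = 285 − 125.4 = 160 m.

160 m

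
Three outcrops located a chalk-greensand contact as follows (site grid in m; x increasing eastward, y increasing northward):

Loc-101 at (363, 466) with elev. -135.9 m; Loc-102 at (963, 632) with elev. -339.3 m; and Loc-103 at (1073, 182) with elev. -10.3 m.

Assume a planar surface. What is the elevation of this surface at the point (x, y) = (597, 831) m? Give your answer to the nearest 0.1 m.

-444.1 m

Let the plane be z = a·x + b·y + c.
Loc-102−Loc-101: 600a + 166b = −203.4;  Loc-103−Loc-101: 710a − 284b = 125.6.
Solving gives a = −0.128065, b = −0.762416.
Then c = -135.9 − a·363 − b·466 = 265.87.
At (597, 831): z = −76.5 − 633.6 + 265.87 = -444.1 m.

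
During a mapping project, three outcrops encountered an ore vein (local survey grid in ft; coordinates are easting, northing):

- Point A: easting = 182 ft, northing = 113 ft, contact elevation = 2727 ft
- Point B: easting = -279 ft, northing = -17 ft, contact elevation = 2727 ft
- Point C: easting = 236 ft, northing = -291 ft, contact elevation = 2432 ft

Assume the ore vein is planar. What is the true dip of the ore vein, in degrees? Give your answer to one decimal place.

Let the plane be z = a·easting + b·northing + c.
Point B−Point A: −461a − 130b = 0;  Point C−Point A: 54a − 404b = −295.
Solving gives a = −0.19843, b = 0.70367.
Gradient magnitude |∇z| = √(a² + b²) = √(0.03938 + 0.49516) = 0.73112.
True dip = arctan(0.73112) = 36.2°, dipping toward SSE (azimuth ≈ 164°).

36.2°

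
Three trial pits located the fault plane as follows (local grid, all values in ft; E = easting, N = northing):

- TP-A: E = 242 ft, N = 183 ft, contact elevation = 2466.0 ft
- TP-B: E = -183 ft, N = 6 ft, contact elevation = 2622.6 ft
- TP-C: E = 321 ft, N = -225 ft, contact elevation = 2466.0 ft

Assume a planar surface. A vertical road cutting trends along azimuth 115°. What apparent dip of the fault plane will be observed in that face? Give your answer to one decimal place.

15.7°

Two edge vectors: TP-A→TP-B = (-425, -177, 156.6), TP-A→TP-C = (79, -408, 0).
Normal n = (TP-A→TP-B) × (TP-A→TP-C) = (63892.8, 12371.4, 187383).
So ∂z/∂E = −n_x/n_z = −0.34097 and ∂z/∂N = −n_y/n_z = −0.06602.
Unit vector along 115° is (sin 115°, cos 115°) = (0.9063, -0.4226).
Slope in that direction = a·(0.9063) + b·(-0.4226) = −0.28113.
Apparent dip = arctan|0.28113| = 15.7° (true dip is 19.2°, so apparent ≤ true as expected).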